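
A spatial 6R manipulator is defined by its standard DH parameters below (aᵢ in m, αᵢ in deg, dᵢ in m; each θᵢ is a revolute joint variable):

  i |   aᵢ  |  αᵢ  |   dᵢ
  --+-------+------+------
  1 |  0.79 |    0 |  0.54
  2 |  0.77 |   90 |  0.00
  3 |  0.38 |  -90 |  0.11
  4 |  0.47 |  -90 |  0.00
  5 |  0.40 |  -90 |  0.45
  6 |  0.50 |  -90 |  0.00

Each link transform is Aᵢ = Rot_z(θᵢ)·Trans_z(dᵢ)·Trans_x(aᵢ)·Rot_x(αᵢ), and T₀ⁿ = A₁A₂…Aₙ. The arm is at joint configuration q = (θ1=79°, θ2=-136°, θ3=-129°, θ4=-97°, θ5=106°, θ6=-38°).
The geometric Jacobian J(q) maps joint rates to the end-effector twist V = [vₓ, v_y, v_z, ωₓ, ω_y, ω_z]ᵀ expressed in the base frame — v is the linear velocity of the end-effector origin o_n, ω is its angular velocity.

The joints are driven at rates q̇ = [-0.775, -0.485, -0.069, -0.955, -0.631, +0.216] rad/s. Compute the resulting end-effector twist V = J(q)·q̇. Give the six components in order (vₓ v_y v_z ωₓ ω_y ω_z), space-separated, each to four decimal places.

o_n = [-0.5093, 0.9626, 0.1642]
J₁: ẑ×o_n = [-0.9626, -0.5093, 0.0000], ω = ẑ
J2: z=[0.0000, 0.0000, 1.0000] o=[0.1507, 0.7755, 0.5400] → [-0.1871, -0.6600, 0.0000, 0.0000, 0.0000, 1.0000]
J3: z=[-0.8387, -0.5446, 0.0000] o=[0.5701, 0.1297, 0.5400] → [0.2047, -0.3151, -1.2864, -0.8387, -0.5446, 0.0000]
J4: z=[0.4233, -0.6518, -0.6293] o=[0.3476, 0.2704, 0.2447] → [0.4881, 0.5733, -0.2655, 0.4233, -0.6518, -0.6293]
J5: z=[-0.4424, 0.4575, -0.7714] o=[-0.0240, -0.0139, 0.2892] → [0.6961, 0.3190, -0.2100, -0.4424, 0.4575, -0.7714]
J6: z=[0.8767, 0.4018, -0.2645] o=[-0.2986, 0.5092, 0.1736] → [0.1162, 0.0639, 0.4821, 0.8767, 0.4018, -0.2645]
V = J·q̇ = [-0.0576, 0.0015, 0.5790, 0.1222, 0.4581, -0.2294]

-0.0576 0.0015 0.5790 0.1222 0.4581 -0.2294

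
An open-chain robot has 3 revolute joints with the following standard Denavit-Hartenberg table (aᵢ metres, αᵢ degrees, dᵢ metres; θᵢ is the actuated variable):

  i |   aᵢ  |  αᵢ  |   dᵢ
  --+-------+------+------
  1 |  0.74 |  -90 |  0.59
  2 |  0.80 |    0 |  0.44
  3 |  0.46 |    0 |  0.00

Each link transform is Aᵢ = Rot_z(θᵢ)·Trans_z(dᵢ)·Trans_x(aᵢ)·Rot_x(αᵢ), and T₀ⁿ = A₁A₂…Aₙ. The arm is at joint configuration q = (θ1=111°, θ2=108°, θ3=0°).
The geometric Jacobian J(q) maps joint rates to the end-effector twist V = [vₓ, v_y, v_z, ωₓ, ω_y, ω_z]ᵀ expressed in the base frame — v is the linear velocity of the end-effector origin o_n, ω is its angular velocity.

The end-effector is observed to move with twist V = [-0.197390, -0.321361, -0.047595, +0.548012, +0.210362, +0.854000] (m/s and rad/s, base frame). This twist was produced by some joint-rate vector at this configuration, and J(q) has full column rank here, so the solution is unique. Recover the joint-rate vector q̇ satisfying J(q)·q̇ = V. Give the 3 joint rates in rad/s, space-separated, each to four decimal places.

o_n = [-0.5364, 0.1697, -0.6083]
J₁: ẑ×o_n = [-0.1697, -0.5364, 0.0000], ω = ẑ
J2: z=[-0.9336, -0.3584, 0.0000] o=[-0.2652, 0.6908, 0.5900] → [0.4294, -1.1187, 0.3894, -0.9336, -0.3584, 0.0000]
J3: z=[-0.9336, -0.3584, 0.0000] o=[-0.5874, 0.3024, -0.1708] → [0.1568, -0.4084, 0.1421, -0.9336, -0.3584, 0.0000]
q̇ = J⁺·V = [0.8540, 0.1450, -0.7320]

0.8540 0.1450 -0.7320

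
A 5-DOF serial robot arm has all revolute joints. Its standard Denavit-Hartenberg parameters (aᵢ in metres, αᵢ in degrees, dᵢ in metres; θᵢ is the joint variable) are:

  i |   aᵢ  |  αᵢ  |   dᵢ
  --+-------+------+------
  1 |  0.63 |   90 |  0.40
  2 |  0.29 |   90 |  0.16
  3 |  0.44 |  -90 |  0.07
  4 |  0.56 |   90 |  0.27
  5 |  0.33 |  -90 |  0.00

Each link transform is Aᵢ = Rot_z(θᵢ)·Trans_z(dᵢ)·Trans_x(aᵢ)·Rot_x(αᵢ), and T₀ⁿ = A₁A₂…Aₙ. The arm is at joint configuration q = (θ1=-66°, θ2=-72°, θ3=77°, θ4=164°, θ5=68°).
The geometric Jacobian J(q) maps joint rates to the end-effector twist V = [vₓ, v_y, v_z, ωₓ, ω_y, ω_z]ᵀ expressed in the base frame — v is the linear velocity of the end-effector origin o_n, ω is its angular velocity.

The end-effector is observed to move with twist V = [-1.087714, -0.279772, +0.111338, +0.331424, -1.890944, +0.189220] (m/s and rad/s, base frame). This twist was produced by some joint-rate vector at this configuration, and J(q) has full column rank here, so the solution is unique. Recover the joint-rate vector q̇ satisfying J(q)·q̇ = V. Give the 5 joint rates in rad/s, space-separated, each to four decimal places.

o_n = [0.1906, -0.6198, 0.7410]
J₁: ẑ×o_n = [0.6198, 0.1906, -0.0000], ω = ẑ
J2: z=[-0.9135, -0.4067, 0.0000] o=[0.2562, -0.5755, 0.4000] → [-0.1387, 0.3115, 0.0137, -0.9135, -0.4067, 0.0000]
J3: z=[-0.3868, 0.8688, -0.3090] o=[0.1465, -0.7225, 0.1242] → [0.5676, 0.2250, -0.0780, -0.3868, 0.8688, -0.3090]
J4: z=[-0.3280, 0.1836, 0.9267] o=[-0.2598, -0.8640, 0.0084] → [-0.0918, 0.6576, -0.1628, -0.3280, 0.1836, 0.9267]
J5: z=[0.1343, -0.9619, 0.2381] o=[0.1753, -0.7010, 0.4215] → [-0.3267, -0.0393, 0.0256, 0.1343, -0.9619, 0.2381]
q̇ = J⁺·V = [-0.3040, 0.2100, -0.9690, -0.0460, 0.9930]

-0.3040 0.2100 -0.9690 -0.0460 0.9930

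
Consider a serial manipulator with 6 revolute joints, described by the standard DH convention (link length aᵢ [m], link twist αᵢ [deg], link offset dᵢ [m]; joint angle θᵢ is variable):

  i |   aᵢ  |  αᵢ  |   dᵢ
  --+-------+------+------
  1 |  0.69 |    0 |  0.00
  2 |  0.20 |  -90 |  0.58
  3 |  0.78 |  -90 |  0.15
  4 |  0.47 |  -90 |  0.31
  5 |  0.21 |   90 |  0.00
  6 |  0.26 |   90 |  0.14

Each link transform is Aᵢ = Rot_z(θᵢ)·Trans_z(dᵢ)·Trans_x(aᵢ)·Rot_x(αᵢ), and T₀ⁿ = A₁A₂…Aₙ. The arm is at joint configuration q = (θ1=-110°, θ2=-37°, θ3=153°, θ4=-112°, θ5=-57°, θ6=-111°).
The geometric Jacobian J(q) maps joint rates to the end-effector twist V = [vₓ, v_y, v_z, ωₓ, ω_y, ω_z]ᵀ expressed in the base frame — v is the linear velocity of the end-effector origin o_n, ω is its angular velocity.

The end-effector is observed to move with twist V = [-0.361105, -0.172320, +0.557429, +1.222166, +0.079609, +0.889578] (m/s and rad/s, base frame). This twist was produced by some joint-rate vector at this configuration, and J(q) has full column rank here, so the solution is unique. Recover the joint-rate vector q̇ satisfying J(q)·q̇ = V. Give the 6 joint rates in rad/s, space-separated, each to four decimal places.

-0.9590 0.9680 0.8950 0.9570 0.4010 0.5740

o_n = [0.3212, -0.8171, 0.8303]
J₁: ẑ×o_n = [0.8171, 0.3212, -0.0000], ω = ẑ
J2: z=[0.0000, 0.0000, 1.0000] o=[-0.2360, -0.6484, 0.0000] → [0.1687, 0.5572, -0.0000, 0.0000, 0.0000, 1.0000]
J3: z=[0.5446, -0.8387, 0.0000] o=[-0.4037, -0.7573, 0.5800] → [-0.2099, -0.1363, 0.5754, 0.5446, -0.8387, 0.0000]
J4: z=[0.3807, 0.2473, 0.8910] o=[0.2608, -0.5046, 0.2259] → [0.4279, -0.1764, -0.1339, 0.3807, 0.2473, 0.8910]
J5: z=[0.8969, 0.1358, -0.4209] o=[0.4846, -0.8789, 0.5820] → [0.0597, -0.1539, 0.0776, 0.8969, 0.1358, -0.4209]
J6: z=[0.0186, 0.9393, 0.3426] o=[0.5774, -0.9450, 0.7584] → [0.0237, -0.0891, 0.2431, 0.0186, 0.9393, 0.3426]
q̇ = J⁺·V = [-0.9590, 0.9680, 0.8950, 0.9570, 0.4010, 0.5740]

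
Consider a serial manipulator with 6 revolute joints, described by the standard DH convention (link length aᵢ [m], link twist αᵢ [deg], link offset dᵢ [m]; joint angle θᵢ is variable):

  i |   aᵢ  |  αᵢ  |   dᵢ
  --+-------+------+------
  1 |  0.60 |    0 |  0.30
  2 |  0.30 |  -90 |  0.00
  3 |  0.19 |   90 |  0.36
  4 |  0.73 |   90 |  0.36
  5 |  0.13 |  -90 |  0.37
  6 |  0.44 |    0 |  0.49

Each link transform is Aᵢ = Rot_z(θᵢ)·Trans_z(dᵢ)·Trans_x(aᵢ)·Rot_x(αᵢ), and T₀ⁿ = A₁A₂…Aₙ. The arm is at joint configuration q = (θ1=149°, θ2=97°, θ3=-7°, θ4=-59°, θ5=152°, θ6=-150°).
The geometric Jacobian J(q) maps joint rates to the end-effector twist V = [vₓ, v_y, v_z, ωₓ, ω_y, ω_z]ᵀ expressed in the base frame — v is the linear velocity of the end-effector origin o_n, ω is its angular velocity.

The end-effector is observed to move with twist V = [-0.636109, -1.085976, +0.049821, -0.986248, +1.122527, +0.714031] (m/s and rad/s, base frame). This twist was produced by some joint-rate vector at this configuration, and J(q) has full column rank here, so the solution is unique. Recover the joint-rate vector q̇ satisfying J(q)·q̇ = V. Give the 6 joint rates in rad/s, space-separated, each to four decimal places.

0.8610 -0.1470 -0.8220 -0.1870 0.8070 -0.2980

o_n = [-1.1821, 0.1918, 0.1177]
J₁: ẑ×o_n = [-0.1918, -1.1821, 0.0000], ω = ẑ
J2: z=[0.0000, 0.0000, 1.0000] o=[-0.5143, 0.3090, 0.3000] → [0.1172, -0.6678, 0.0000, 0.0000, 0.0000, 1.0000]
J3: z=[0.9135, -0.4067, 0.0000] o=[-0.6363, 0.0350, 0.3000] → [0.0741, 0.1665, -0.0787, 0.9135, -0.4067, 0.0000]
J4: z=[0.0496, 0.1113, 0.9925] o=[-0.3841, -0.2837, 0.3232] → [-0.4949, -0.7819, 0.1124, 0.0496, 0.1113, 0.9925]
J5: z=[-0.1245, 0.9867, -0.1045] o=[-1.0897, -0.3301, 0.7263] → [-0.5460, -0.0661, 0.0262, -0.1245, 0.9867, -0.1045]
J6: z=[0.4215, -0.0427, -0.9058] o=[-1.0190, 0.0554, 0.7410] → [0.1502, 0.4105, 0.0505, 0.4215, -0.0427, -0.9058]
q̇ = J⁺·V = [0.8610, -0.1470, -0.8220, -0.1870, 0.8070, -0.2980]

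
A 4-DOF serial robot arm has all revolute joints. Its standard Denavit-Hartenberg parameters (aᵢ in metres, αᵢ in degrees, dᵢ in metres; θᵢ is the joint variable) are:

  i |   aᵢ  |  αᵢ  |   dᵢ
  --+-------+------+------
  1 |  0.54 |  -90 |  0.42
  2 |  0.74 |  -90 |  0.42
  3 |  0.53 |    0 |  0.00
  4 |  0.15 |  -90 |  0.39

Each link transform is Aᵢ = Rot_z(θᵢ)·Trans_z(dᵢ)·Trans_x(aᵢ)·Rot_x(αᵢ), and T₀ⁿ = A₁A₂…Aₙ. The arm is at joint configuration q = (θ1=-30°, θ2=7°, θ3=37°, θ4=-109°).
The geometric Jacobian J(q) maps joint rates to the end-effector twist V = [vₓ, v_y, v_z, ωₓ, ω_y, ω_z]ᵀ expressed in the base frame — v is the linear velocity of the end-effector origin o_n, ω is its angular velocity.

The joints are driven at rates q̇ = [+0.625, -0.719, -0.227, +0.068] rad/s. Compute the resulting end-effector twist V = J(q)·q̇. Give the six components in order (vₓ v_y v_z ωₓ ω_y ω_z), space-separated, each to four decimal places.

0.8245 0.8653 0.8230 -0.3427 -0.6324 0.7828

o_n = [1.5881, -0.6355, -0.1145]
J₁: ẑ×o_n = [0.6355, 1.5881, -0.0000], ω = ẑ
J2: z=[0.5000, 0.8660, 0.0000] o=[0.4677, -0.2700, 0.4200] → [-0.4629, 0.2673, -1.1531, 0.5000, 0.8660, 0.0000]
J3: z=[-0.1055, 0.0609, -0.9925] o=[1.3137, -0.2735, 0.3298] → [-0.3864, -0.3192, 0.0215, -0.1055, 0.0609, -0.9925]
J4: z=[-0.1055, 0.0609, -0.9925] o=[1.5181, -0.7598, 0.2782] → [0.0994, -0.1109, -0.0174, -0.1055, 0.0609, -0.9925]
V = J·q̇ = [0.8245, 0.8653, 0.8230, -0.3427, -0.6324, 0.7828]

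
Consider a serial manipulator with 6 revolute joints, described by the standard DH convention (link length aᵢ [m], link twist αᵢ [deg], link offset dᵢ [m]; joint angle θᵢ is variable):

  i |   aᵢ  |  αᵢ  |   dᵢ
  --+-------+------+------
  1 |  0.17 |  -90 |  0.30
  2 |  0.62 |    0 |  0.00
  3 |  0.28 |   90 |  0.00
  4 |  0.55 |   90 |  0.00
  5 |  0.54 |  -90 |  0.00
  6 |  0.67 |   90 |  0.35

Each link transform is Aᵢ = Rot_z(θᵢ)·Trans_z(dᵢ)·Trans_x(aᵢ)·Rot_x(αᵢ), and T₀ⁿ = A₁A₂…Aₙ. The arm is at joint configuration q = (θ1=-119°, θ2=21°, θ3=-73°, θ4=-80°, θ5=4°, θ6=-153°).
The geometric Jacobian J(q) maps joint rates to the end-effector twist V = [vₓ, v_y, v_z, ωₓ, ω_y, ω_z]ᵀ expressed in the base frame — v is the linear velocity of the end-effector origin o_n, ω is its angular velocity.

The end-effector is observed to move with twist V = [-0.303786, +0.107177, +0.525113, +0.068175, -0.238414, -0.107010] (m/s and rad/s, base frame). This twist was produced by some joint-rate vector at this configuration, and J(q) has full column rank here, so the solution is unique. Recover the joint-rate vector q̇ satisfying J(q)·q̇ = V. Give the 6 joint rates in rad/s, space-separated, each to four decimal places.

-0.4200 -0.5140 0.6390 0.2280 -0.3580 -0.1740

o_n = [-0.6996, -0.2009, 0.3391]
J₁: ẑ×o_n = [0.2009, -0.6996, 0.0000], ω = ẑ
J2: z=[0.8746, -0.4848, 0.0000] o=[-0.0824, -0.1487, 0.3000] → [-0.0189, -0.0342, -0.3449, 0.8746, -0.4848, 0.0000]
J3: z=[0.8746, -0.4848, 0.0000] o=[-0.3630, -0.6549, 0.0778] → [-0.1267, -0.2285, 0.2339, 0.8746, -0.4848, 0.0000]
J4: z=[0.3820, 0.6892, 0.6157] o=[-0.4466, -0.8057, 0.2985] → [-0.3444, -0.1713, 0.4054, 0.3820, 0.6892, 0.6157]
J5: z=[0.1421, 0.6145, -0.7760] o=[-0.9488, -0.5945, 0.3737] → [0.2842, -0.1885, -0.0973, 0.1421, 0.6145, -0.7760]
J6: z=[0.4448, 0.6607, 0.6046] o=[-1.4264, -0.3618, 0.4706] → [-0.1842, 0.4979, -0.4087, 0.4448, 0.6607, 0.6046]
q̇ = J⁺·V = [-0.4200, -0.5140, 0.6390, 0.2280, -0.3580, -0.1740]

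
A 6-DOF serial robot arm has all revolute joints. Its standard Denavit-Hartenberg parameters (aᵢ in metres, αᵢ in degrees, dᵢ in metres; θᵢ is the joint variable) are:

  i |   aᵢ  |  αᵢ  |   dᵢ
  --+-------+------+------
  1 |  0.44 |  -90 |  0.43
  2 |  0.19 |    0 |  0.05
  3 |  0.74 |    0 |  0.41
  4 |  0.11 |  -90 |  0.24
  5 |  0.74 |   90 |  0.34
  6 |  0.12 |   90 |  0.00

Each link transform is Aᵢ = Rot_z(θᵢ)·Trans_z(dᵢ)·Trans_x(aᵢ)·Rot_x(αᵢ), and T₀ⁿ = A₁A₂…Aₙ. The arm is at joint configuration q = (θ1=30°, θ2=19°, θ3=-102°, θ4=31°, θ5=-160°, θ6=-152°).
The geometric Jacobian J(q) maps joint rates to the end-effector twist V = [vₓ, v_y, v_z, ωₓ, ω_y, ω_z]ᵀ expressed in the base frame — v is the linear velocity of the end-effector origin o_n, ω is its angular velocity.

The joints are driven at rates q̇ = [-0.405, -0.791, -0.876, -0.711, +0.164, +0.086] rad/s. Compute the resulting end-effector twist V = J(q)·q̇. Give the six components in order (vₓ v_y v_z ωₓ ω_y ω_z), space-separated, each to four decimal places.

0.5407 0.1303 0.1428 1.3256 -2.0738 -0.5291

o_n = [0.0909, 1.1112, 0.5452]
J₁: ẑ×o_n = [-1.1112, 0.0909, 0.0000], ω = ẑ
J2: z=[-0.5000, 0.8660, 0.0000] o=[0.3811, 0.2200, 0.4300] → [0.0997, 0.0576, -0.1943, -0.5000, 0.8660, 0.0000]
J3: z=[-0.5000, 0.8660, 0.0000] o=[0.5116, 0.3531, 0.3681] → [0.1533, 0.0885, -0.0146, -0.5000, 0.8660, 0.0000]
J4: z=[-0.5000, 0.8660, 0.0000] o=[0.3847, 0.7533, 1.1026] → [-0.4828, -0.2787, 0.0756, -0.5000, 0.8660, 0.0000]
J5: z=[0.6824, 0.3940, -0.6157] o=[0.3234, 0.9950, 1.1893] → [-0.1823, 0.5827, 0.1709, 0.6824, 0.3940, -0.6157]
J6: z=[0.2875, -0.9191, -0.2695] o=[0.0581, 1.1341, 0.4320] → [-0.1102, -0.0414, 0.0235, 0.2875, -0.9191, -0.2695]
V = J·q̇ = [0.5407, 0.1303, 0.1428, 1.3256, -2.0738, -0.5291]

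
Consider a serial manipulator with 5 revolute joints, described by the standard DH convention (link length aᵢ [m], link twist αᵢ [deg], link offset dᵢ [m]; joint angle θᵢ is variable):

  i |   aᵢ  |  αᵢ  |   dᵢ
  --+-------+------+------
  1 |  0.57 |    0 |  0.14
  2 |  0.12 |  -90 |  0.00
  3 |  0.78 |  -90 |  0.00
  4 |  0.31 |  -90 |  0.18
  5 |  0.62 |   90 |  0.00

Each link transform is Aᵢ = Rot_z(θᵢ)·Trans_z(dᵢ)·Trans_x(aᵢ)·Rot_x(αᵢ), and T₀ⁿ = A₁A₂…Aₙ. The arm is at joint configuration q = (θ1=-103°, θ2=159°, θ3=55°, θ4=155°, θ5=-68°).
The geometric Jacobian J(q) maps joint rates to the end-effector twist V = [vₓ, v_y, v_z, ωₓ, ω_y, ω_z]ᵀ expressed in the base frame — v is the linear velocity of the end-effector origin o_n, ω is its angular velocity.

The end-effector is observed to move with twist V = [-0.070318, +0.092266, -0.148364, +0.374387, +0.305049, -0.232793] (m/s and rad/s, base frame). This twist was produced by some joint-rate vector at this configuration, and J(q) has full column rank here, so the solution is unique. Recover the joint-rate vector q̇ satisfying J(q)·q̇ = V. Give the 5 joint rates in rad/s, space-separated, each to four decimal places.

-0.4700 -0.2010 -0.3410 -0.6300 0.2220

o_n = [-0.1244, -0.9595, -0.5293]
J₁: ẑ×o_n = [0.9595, -0.1244, 0.0000], ω = ẑ
J2: z=[0.0000, 0.0000, 1.0000] o=[-0.1282, -0.5554, 0.1400] → [0.4041, 0.0039, -0.0000, 0.0000, 0.0000, 1.0000]
J3: z=[-0.8290, 0.5592, 0.0000] o=[-0.0611, -0.4559, 0.1400] → [-0.3743, -0.5549, 0.4528, -0.8290, 0.5592, 0.0000]
J4: z=[-0.4581, -0.6791, -0.5736] o=[0.1891, -0.0850, -0.4989] → [-0.4809, 0.1658, 0.1877, -0.4581, -0.6791, -0.5736]
J5: z=[-0.8869, 0.3058, 0.3462] o=[0.1251, -0.4141, -0.3720] → [0.1407, -0.2259, 0.5600, -0.8869, 0.3058, 0.3462]
q̇ = J⁺·V = [-0.4700, -0.2010, -0.3410, -0.6300, 0.2220]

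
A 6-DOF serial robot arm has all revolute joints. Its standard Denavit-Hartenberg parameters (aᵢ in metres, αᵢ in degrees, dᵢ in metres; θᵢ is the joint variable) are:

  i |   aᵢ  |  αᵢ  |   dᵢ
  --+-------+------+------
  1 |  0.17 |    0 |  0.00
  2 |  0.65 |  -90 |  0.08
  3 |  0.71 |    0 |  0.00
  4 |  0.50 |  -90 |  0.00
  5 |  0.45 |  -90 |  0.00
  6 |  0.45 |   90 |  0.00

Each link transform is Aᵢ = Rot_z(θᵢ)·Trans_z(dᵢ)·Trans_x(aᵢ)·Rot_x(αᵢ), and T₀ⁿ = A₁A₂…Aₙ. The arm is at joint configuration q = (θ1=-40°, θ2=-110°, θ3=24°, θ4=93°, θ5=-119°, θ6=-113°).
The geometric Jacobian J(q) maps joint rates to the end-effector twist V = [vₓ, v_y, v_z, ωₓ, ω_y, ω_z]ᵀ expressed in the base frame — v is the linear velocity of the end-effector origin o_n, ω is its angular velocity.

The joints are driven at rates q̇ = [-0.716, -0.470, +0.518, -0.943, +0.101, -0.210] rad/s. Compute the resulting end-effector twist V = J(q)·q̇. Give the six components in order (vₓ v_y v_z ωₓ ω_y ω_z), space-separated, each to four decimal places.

o_n = [-0.4106, -0.6984, -0.3478]
J₁: ẑ×o_n = [0.6984, -0.4106, 0.0000], ω = ẑ
J2: z=[0.0000, 0.0000, 1.0000] o=[0.1302, -0.1093, 0.0000] → [0.5891, -0.5408, 0.0000, 0.0000, 0.0000, 1.0000]
J3: z=[0.5000, -0.8660, 0.0000] o=[-0.4327, -0.4343, 0.0800] → [0.3705, 0.2139, -0.1129, 0.5000, -0.8660, 0.0000]
J4: z=[0.5000, -0.8660, 0.0000] o=[-0.9944, -0.7586, -0.2088] → [0.1204, 0.0695, 0.5357, 0.5000, -0.8660, 0.0000]
J5: z=[0.7716, 0.4455, 0.4540] o=[-0.7978, -0.6451, -0.6543] → [0.1607, -0.0607, -0.2137, 0.7716, 0.4455, 0.4540]
J6: z=[0.5863, -0.2213, -0.7793] o=[-0.6868, -1.0355, -0.4599] → [0.2379, -0.2810, 0.2588, 0.5863, -0.2213, -0.7793]
V = J·q̇ = [-0.7323, 0.6463, -0.6396, -0.2577, 0.4595, -0.9765]

-0.7323 0.6463 -0.6396 -0.2577 0.4595 -0.9765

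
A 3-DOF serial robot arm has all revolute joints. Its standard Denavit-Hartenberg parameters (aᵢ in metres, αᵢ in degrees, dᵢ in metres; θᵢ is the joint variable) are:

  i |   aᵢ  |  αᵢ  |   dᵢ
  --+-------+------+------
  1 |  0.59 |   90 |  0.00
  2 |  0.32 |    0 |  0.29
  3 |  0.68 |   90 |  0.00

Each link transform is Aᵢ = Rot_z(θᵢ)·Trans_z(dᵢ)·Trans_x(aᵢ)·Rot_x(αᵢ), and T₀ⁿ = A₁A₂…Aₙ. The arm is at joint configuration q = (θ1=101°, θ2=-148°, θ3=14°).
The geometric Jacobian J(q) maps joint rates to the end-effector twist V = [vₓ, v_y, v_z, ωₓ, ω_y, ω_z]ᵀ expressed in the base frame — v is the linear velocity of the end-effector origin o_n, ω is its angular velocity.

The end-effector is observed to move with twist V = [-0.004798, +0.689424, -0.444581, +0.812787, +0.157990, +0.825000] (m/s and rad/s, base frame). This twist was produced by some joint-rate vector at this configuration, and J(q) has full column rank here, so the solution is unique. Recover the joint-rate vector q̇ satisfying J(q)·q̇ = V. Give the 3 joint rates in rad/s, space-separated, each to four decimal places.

0.8250 0.1970 0.6310

o_n = [0.3140, -0.0956, -0.6587]
J₁: ẑ×o_n = [0.0956, 0.3140, -0.0000], ω = ẑ
J2: z=[0.9816, 0.1908, 0.0000] o=[-0.1126, 0.5792, 0.0000] → [-0.1257, 0.6466, -0.7437, 0.9816, 0.1908, 0.0000]
J3: z=[0.9816, 0.1908, 0.0000] o=[0.2239, 0.3681, -0.1696] → [-0.0933, 0.4802, -0.4724, 0.9816, 0.1908, 0.0000]
q̇ = J⁺·V = [0.8250, 0.1970, 0.6310]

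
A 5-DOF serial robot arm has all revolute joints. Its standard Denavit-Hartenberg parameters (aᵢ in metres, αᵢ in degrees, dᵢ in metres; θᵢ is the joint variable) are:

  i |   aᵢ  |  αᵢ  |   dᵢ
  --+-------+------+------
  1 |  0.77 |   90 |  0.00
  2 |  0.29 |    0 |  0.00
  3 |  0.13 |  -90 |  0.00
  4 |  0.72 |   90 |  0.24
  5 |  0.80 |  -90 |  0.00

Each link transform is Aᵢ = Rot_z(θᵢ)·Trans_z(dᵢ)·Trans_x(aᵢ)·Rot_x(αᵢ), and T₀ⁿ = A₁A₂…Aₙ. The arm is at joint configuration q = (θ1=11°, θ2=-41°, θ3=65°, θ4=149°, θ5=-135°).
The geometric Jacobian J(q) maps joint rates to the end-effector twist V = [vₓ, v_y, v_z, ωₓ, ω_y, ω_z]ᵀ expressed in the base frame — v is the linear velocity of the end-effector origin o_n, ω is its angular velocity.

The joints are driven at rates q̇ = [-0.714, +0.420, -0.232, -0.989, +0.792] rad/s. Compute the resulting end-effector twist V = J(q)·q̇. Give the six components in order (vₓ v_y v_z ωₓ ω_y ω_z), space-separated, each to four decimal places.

o_n = [1.0835, 0.2916, -0.4887]
J₁: ẑ×o_n = [-0.2916, 1.0835, 0.0000], ω = ẑ
J2: z=[0.1908, -0.9816, 0.0000] o=[0.7559, 0.1469, 0.0000] → [0.4797, 0.0933, 0.3493, 0.1908, -0.9816, 0.0000]
J3: z=[0.1908, -0.9816, 0.0000] o=[0.9707, 0.1887, -0.1903] → [0.2930, 0.0569, 0.1304, 0.1908, -0.9816, 0.0000]
J4: z=[-0.3993, -0.0776, 0.9135] o=[1.0873, 0.2113, -0.1374] → [-0.0460, -0.1437, -0.0323, -0.3993, -0.0776, 0.9135]
J5: z=[0.2983, 0.9312, 0.2095] o=[0.3673, 0.4492, -0.1692] → [-0.2646, 0.2454, -0.7140, 0.2983, 0.9312, 0.2095]
V = J·q̇ = [0.1777, -0.4112, -0.4171, 0.6670, 0.6297, -1.4516]

0.1777 -0.4112 -0.4171 0.6670 0.6297 -1.4516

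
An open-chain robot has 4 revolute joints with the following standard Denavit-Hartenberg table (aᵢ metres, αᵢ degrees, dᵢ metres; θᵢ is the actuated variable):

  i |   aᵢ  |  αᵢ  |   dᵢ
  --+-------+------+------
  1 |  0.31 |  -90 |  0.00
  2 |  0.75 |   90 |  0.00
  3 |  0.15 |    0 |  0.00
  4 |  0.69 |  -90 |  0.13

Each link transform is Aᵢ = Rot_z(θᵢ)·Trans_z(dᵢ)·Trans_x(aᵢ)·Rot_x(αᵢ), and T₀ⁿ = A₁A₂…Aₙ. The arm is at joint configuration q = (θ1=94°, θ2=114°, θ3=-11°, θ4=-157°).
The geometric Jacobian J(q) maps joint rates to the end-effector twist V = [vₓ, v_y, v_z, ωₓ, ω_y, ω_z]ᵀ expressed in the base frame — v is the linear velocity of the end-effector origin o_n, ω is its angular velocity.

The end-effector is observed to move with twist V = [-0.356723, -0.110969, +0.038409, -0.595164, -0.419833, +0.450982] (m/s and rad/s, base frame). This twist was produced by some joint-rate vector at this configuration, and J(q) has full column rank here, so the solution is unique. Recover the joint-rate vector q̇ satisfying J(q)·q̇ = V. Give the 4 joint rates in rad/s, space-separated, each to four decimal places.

0.2830 0.6230 -0.0740 -0.3390

o_n = [0.1481, 0.3495, -0.2560]
J₁: ẑ×o_n = [-0.3495, 0.1481, 0.0000], ω = ẑ
J2: z=[-0.9976, -0.0698, 0.0000] o=[-0.0216, 0.3092, 0.0000] → [0.0179, -0.2554, -0.0283, -0.9976, -0.0698, 0.0000]
J3: z=[-0.0637, 0.9113, -0.4067] o=[-0.0003, 0.0049, -0.6852] → [0.5313, -0.0330, -0.1572, -0.0637, 0.9113, -0.4067]
J4: z=[-0.0637, 0.9113, -0.4067] o=[0.0324, -0.0528, -0.8197] → [0.6773, -0.0111, -0.1311, -0.0637, 0.9113, -0.4067]
q̇ = J⁺·V = [0.2830, 0.6230, -0.0740, -0.3390]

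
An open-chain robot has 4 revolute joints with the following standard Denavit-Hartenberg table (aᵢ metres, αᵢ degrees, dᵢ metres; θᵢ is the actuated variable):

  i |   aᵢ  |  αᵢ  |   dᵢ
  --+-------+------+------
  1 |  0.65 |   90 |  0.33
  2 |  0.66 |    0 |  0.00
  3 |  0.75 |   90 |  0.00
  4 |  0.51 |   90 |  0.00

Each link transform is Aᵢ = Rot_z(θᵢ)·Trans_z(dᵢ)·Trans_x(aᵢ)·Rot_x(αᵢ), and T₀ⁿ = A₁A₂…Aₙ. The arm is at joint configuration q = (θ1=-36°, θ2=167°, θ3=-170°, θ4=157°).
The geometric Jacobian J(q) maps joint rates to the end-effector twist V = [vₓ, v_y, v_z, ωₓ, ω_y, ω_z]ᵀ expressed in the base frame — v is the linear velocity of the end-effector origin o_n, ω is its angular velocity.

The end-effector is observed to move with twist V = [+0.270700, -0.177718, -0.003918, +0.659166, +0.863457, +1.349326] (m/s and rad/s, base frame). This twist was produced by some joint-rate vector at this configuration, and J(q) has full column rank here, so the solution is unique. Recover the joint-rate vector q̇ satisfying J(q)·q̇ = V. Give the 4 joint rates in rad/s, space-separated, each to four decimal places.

0.8580 -0.4750 -0.6110 -0.4920

o_n = [0.1151, -0.3300, 0.4638]
J₁: ẑ×o_n = [0.3300, 0.1151, -0.0000], ω = ẑ
J2: z=[-0.5878, -0.8090, 0.0000] o=[0.5259, -0.3821, 0.3300] → [-0.1082, 0.0786, -0.3629, -0.5878, -0.8090, 0.0000]
J3: z=[-0.5878, -0.8090, 0.0000] o=[0.0056, -0.0041, 0.4785] → [0.0119, -0.0086, 0.2802, -0.5878, -0.8090, 0.0000]
J4: z=[-0.0423, 0.0308, -0.9986] o=[0.6115, -0.4443, 0.4392] → [0.1149, 0.4968, 0.0104, -0.0423, 0.0308, -0.9986]
q̇ = J⁺·V = [0.8580, -0.4750, -0.6110, -0.4920]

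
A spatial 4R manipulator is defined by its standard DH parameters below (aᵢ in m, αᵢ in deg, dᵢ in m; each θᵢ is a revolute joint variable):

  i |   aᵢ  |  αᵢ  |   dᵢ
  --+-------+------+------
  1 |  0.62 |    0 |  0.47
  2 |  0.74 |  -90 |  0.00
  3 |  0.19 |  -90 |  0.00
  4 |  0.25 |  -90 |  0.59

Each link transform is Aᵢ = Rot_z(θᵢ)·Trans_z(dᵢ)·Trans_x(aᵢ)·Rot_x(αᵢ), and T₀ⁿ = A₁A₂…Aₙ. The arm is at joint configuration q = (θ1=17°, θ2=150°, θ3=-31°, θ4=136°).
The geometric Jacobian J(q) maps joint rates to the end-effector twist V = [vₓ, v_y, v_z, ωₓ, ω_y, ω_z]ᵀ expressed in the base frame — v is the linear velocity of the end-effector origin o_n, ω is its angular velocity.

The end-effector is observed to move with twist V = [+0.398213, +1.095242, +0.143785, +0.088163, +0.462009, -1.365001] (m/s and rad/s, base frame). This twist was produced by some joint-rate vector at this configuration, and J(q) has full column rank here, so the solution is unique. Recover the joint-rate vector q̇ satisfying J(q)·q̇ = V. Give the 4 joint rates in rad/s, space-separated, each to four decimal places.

-0.4510 -0.8840 -0.4700 0.0350

o_n = [-0.3936, 0.5873, -0.0305]
J₁: ẑ×o_n = [-0.5873, -0.3936, 0.0000], ω = ẑ
J2: z=[0.0000, 0.0000, 1.0000] o=[0.5929, 0.1813, 0.4700] → [-0.4060, -0.9865, 0.0000, 0.0000, 0.0000, 1.0000]
J3: z=[-0.2250, -0.9744, 0.0000] o=[-0.1281, 0.3477, 0.4700] → [0.4877, -0.1126, -0.3126, -0.2250, -0.9744, 0.0000]
J4: z=[-0.5018, 0.1159, -0.8572] o=[-0.2868, 0.3844, 0.5679] → [0.1046, -0.2087, -0.0894, -0.5018, 0.1159, -0.8572]
q̇ = J⁺·V = [-0.4510, -0.8840, -0.4700, 0.0350]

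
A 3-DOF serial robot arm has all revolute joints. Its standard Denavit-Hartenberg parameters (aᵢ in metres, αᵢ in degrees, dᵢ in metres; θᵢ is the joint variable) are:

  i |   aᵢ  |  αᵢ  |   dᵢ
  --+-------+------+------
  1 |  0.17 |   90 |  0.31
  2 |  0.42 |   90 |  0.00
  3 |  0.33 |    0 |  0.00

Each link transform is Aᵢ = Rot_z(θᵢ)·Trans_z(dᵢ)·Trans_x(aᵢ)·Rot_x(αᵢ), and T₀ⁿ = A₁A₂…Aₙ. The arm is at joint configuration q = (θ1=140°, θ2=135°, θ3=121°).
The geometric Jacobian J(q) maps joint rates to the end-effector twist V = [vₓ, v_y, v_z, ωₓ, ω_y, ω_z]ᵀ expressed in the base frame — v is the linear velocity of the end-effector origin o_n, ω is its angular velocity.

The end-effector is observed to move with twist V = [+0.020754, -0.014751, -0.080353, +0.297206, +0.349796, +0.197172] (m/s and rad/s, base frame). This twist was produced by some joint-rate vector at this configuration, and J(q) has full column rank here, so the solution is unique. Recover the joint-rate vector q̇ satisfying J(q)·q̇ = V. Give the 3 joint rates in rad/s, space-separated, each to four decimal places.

o_n = [0.1870, 0.2123, 0.4868]
J₁: ẑ×o_n = [-0.2123, 0.1870, 0.0000], ω = ẑ
J2: z=[0.6428, 0.7660, 0.0000] o=[-0.1302, 0.1093, 0.3100] → [0.1354, -0.1136, -0.1768, 0.6428, 0.7660, 0.0000]
J3: z=[-0.5417, 0.4545, 0.7071] o=[0.0973, -0.0816, 0.6070] → [-0.2625, -0.0016, -0.2000, -0.5417, 0.4545, 0.7071]
q̇ = J⁺·V = [0.2000, 0.4590, -0.0040]

0.2000 0.4590 -0.0040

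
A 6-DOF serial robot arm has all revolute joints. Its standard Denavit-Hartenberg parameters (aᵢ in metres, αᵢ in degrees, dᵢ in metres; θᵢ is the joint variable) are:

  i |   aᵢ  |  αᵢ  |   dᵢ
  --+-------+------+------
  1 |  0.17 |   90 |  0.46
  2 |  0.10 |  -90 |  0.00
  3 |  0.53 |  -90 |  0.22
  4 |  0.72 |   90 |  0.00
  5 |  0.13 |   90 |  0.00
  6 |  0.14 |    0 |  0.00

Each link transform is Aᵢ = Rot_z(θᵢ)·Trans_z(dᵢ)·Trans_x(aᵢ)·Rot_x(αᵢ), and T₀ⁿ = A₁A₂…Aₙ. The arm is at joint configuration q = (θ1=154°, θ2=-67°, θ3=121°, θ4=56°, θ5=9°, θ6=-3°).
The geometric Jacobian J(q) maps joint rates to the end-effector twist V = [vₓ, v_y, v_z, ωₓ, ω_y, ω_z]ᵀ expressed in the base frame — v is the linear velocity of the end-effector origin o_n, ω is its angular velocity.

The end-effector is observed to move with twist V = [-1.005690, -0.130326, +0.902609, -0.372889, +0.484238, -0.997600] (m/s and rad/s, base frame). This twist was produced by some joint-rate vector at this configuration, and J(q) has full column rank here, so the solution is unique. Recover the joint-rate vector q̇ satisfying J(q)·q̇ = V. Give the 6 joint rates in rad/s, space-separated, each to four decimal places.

o_n = [0.1227, -1.0614, 0.6760]
J₁: ẑ×o_n = [1.0614, 0.1227, -0.0000], ω = ẑ
J2: z=[0.4384, 0.8988, 0.0000] o=[-0.1528, 0.0745, 0.4600] → [0.1941, -0.0947, -0.7456, 0.4384, 0.8988, 0.0000]
J3: z=[-0.8273, 0.4035, 0.3907] o=[-0.1879, 0.0917, 0.3679] → [0.5748, 0.3762, 0.8286, -0.8273, 0.4035, 0.3907]
J4: z=[0.5268, 0.3161, 0.7890] o=[-0.4732, -0.2747, 0.7052] → [0.6115, 0.4856, -0.6028, 0.5268, 0.3161, 0.7890]
J5: z=[-0.6242, -0.4862, 0.6115] o=[-0.0578, -0.8612, 0.6628] → [0.1160, 0.1186, 0.2127, -0.6242, -0.4862, 0.6115]
J6: z=[-0.4301, -0.4396, -0.7885] o=[0.0270, -0.9594, 0.6713] → [-0.0825, -0.0735, 0.0860, -0.4301, -0.4396, -0.7885]
q̇ = J⁺·V = [-0.9620, -0.1730, 0.7200, -0.5730, -0.5500, -0.5980]

-0.9620 -0.1730 0.7200 -0.5730 -0.5500 -0.5980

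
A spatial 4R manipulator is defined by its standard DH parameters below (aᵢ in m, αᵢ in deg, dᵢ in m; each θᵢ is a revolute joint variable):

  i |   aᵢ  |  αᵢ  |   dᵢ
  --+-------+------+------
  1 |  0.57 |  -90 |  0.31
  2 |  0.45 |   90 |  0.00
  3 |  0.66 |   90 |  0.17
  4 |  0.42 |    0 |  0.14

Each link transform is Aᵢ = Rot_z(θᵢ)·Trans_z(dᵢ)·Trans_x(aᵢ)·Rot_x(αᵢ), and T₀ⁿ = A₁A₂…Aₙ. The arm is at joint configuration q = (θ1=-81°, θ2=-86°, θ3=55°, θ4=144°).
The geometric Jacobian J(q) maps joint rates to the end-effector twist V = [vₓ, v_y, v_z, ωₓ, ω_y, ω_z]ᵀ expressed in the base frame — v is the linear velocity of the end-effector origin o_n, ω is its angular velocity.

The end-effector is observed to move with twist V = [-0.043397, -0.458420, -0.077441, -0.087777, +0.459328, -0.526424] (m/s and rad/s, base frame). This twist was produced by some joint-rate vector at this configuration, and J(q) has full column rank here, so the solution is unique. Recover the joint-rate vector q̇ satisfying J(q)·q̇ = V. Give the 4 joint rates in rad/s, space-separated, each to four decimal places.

o_n = [0.2120, -0.1753, 1.0856]
J₁: ẑ×o_n = [0.1753, 0.2120, -0.0000], ω = ẑ
J2: z=[0.9877, 0.1564, 0.0000] o=[0.0892, -0.5630, 0.3100] → [0.1213, -0.7661, 0.3637, 0.9877, 0.1564, 0.0000]
J3: z=[-0.1561, 0.9853, 0.0698] o=[0.0941, -0.5940, 0.7589] → [0.2927, 0.0592, -0.1816, -0.1561, 0.9853, 0.0698]
J4: z=[-0.5576, -0.1462, 0.8172] o=[0.6057, -0.3680, 1.1484] → [-0.1483, -0.3567, -0.1650, -0.5576, -0.1462, 0.8172]
q̇ = J⁺·V = [-0.8810, 0.2100, 0.4910, 0.3920]

-0.8810 0.2100 0.4910 0.3920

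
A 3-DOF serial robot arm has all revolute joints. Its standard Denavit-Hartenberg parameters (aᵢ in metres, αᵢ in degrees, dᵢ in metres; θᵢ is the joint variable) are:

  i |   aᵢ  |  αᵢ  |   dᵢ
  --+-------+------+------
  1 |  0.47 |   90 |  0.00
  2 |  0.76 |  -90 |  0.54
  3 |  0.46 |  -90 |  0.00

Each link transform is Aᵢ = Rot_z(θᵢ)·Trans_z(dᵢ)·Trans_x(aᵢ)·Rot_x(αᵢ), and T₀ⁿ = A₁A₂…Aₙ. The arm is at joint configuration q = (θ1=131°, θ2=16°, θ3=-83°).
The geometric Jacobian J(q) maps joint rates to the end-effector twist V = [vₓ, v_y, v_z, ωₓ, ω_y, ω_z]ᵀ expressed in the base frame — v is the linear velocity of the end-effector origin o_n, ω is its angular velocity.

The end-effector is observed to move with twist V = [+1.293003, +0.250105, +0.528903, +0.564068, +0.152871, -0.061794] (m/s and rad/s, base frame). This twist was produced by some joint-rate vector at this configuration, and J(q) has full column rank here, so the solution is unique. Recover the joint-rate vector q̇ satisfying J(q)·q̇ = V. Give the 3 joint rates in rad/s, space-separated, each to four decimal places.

-0.9500 0.5260 0.9240

o_n = [-0.0709, 1.6006, 0.2249]
J₁: ẑ×o_n = [-1.6006, -0.0709, 0.0000], ω = ẑ
J2: z=[0.7547, 0.6561, 0.0000] o=[-0.3083, 0.3547, 0.0000] → [0.1476, -0.1698, 0.7844, 0.7547, 0.6561, 0.0000]
J3: z=[0.1808, -0.2080, 0.9613] o=[-0.3801, 1.2603, 0.2095] → [-0.3302, 0.2945, 0.1258, 0.1808, -0.2080, 0.9613]
q̇ = J⁺·V = [-0.9500, 0.5260, 0.9240]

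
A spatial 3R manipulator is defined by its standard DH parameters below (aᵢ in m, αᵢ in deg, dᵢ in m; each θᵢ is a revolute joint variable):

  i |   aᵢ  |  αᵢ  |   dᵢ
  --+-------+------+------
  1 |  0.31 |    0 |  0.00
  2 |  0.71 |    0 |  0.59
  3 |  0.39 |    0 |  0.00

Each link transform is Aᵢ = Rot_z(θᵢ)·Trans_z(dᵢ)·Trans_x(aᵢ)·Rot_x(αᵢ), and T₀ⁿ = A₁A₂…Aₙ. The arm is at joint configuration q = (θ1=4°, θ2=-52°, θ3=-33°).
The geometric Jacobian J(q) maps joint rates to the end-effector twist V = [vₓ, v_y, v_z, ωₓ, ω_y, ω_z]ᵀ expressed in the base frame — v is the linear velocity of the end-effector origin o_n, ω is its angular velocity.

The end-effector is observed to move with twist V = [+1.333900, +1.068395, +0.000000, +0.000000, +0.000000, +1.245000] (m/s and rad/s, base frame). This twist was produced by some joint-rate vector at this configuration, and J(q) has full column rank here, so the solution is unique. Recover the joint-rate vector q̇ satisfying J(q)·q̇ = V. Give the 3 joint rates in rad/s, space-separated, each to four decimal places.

0.6790 0.9680 -0.4020

o_n = [0.8453, -0.8912, 0.5900]
J₁: ẑ×o_n = [0.8912, 0.8453, -0.0000], ω = ẑ
J2: z=[0.0000, 0.0000, 1.0000] o=[0.3092, 0.0216, 0.0000] → [0.9128, 0.5361, -0.0000, 0.0000, 0.0000, 1.0000]
J3: z=[0.0000, 0.0000, 1.0000] o=[0.7843, -0.5060, 0.5900] → [0.3852, 0.0610, -0.0000, 0.0000, 0.0000, 1.0000]
q̇ = J⁺·V = [0.6790, 0.9680, -0.4020]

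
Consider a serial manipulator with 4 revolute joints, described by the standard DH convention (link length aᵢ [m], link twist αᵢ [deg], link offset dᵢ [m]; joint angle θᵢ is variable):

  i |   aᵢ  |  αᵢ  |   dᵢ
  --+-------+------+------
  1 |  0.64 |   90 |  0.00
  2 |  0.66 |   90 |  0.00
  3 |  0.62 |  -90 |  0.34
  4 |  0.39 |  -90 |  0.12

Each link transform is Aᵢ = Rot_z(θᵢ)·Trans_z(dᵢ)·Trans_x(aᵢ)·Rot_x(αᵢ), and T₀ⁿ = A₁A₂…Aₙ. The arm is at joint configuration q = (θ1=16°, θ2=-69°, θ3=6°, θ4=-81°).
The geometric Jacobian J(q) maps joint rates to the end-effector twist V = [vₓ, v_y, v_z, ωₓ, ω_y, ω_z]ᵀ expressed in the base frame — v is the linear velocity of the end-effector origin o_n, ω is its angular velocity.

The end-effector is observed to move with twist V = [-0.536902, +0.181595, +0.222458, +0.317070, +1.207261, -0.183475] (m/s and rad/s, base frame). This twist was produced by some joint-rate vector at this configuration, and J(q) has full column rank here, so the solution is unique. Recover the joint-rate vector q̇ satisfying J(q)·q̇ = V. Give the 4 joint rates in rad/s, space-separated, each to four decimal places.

o_n = [0.4733, -0.0625, -1.4966]
J₁: ẑ×o_n = [0.0625, 0.4733, -0.0000], ω = ẑ
J2: z=[0.2756, -0.9613, 0.0000] o=[0.6152, 0.1764, 0.0000] → [1.4387, 0.4125, -0.2023, 0.2756, -0.9613, 0.0000]
J3: z=[-0.8974, -0.2573, -0.3584] o=[0.8426, 0.2416, -0.6162] → [0.1176, -0.6578, 0.1779, -0.8974, -0.2573, -0.3584]
J4: z=[0.2381, -0.9663, 0.0976] o=[0.7677, 0.1527, -1.3137] → [0.1978, 0.0148, -0.3358, 0.2381, -0.9663, 0.0976]
q̇ = J⁺·V = [-0.3280, -0.1830, -0.6470, -0.8950]

-0.3280 -0.1830 -0.6470 -0.8950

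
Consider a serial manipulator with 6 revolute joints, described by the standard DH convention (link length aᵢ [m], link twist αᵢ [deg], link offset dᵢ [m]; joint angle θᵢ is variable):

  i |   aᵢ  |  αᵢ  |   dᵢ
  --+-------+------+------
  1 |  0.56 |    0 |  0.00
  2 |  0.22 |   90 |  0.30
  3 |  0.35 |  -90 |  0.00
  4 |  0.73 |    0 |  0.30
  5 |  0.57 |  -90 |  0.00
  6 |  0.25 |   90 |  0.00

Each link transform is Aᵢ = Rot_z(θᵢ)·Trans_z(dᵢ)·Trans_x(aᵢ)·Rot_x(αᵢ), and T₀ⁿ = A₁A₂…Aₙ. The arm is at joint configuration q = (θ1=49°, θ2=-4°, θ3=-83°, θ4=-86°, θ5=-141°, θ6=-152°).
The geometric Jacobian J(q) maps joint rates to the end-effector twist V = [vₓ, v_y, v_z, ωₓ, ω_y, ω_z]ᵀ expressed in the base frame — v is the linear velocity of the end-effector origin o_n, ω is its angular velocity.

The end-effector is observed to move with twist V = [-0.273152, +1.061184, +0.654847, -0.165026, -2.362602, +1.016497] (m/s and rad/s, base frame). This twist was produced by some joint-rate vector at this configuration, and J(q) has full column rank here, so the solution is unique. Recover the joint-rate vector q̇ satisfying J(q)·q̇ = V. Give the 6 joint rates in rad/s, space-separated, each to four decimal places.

0.1600 0.4710 0.9940 -0.7940 -0.9330 0.8210

o_n = [1.1642, 0.5508, 0.1894]
J₁: ẑ×o_n = [-0.5508, 1.1642, 0.0000], ω = ẑ
J2: z=[0.0000, 0.0000, 1.0000] o=[0.3674, 0.4226, 0.0000] → [-0.1282, 0.7968, 0.0000, 0.0000, 0.0000, 1.0000]
J3: z=[0.7071, -0.7071, 0.0000] o=[0.5230, 0.5782, 0.3000] → [0.0782, 0.0782, 0.4341, 0.7071, -0.7071, 0.0000]
J4: z=[0.7018, 0.7018, 0.1219] o=[0.5531, 0.6084, -0.0474] → [0.1732, -0.0917, -0.4693, 0.7018, 0.7018, 0.1219]
J5: z=[0.7018, 0.7018, 0.1219] o=[1.2830, 0.3084, -0.0614] → [0.1464, -0.1904, 0.2535, 0.7018, 0.7018, 0.1219]
J6: z=[0.4192, -0.5453, 0.7259] o=[0.9547, 0.5696, 0.3245] → [0.0873, 0.2087, 0.1063, 0.4192, -0.5453, 0.7259]
q̇ = J⁺·V = [0.1600, 0.4710, 0.9940, -0.7940, -0.9330, 0.8210]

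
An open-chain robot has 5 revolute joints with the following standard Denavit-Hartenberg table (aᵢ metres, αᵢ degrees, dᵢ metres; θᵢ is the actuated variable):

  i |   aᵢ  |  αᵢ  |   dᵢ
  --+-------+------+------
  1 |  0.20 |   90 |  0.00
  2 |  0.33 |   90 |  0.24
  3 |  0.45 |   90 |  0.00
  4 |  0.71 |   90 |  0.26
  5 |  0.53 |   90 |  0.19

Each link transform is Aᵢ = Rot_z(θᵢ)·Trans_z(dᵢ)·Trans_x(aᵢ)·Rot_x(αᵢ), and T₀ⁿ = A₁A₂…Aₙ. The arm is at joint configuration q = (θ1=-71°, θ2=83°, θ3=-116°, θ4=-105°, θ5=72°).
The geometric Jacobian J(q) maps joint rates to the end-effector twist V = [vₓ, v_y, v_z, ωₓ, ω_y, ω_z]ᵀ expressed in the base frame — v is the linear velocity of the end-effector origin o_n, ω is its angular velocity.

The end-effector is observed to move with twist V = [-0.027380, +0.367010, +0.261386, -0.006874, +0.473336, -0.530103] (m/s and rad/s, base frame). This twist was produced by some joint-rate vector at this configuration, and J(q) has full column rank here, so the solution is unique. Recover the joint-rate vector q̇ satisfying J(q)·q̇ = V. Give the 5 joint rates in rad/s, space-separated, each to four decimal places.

o_n = [-0.7159, 0.4246, -0.2748]
J₁: ẑ×o_n = [-0.4246, -0.7159, 0.0000], ω = ẑ
J2: z=[-0.9455, -0.3256, 0.0000] o=[0.0651, -0.1891, 0.0000] → [0.0895, -0.2598, -0.8345, -0.9455, -0.3256, 0.0000]
J3: z=[0.3231, -0.9385, -0.1219] o=[-0.1487, -0.3053, 0.3275] → [0.6542, 0.2638, -0.2965, 0.3231, -0.9385, -0.1219]
J4: z=[-0.4501, -0.0392, -0.8921] o=[0.2259, -0.1509, 0.1317] → [0.5293, 0.6572, -0.2959, -0.4501, -0.0392, -0.8921]
J5: z=[-0.7204, -0.5743, 0.3887] o=[-0.2657, 0.4195, 0.0633] → [0.1922, -0.4186, -0.2622, -0.7204, -0.5743, 0.3887]
q̇ = J⁺·V = [-0.4080, -0.2270, -0.4300, 0.1930, -0.0060]

-0.4080 -0.2270 -0.4300 0.1930 -0.0060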